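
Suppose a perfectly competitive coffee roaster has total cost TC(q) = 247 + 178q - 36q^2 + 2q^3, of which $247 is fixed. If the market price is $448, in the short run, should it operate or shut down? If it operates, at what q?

From TC, MC = TC'(q) = 178 - 72q + 6q^2 and AVC = VC/q = 178 - 36q + 2q^2.
AVC is minimized where dAVC/dq = -36 + 4q = 0, at q = 9; min AVC = 178 - 36·9 + 2·9^2 = $16.
P = $448 exceeds min AVC = $16, so the firm stays open.
Set P = MC: 448 = 178 - 72q + 6q^2 → -270 - 72q + 6q^2 = 0. The roots are q = -3 and q = 15; the profit-maximizing output is on the rising part of MC, so q* = 15.
Check: AVC at q = 15 is $88 ≤ P, so revenue covers variable cost.
Profit = P·q − TC = 448·15 − 1567 = $5153.

Produce at q = 15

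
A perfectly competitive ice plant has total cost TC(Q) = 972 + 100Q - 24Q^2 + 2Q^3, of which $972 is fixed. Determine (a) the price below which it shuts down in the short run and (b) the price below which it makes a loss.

Shutdown price = $28; break-even price = $154

AVC = 100 - 24Q + 2Q^2; minimized at Q = 6, giving min AVC = $28. That is the shutdown price.
ATC = 972/Q + 100 - 24Q + 2Q^2. Setting dATC/dQ = −972/Q^2 − 24 + 4Q = 0 gives Q = 9 (since 4·9^3 − 24·9^2 = 972).
min ATC = 972/9 + 100 − 24·9 + 2·9^2 = $154. That is the break-even price.
Between these two prices the firm operates at a loss; above $154 it earns a profit.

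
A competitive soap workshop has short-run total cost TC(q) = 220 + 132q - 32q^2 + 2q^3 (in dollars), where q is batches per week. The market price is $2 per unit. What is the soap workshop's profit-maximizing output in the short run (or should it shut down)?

Shut down

Variable cost is VC = 132q - 32q^2 + 2q^3, so AVC = VC/q = 132 - 32q + 2q^2 and MC = dTC/dq = 132 - 64q + 6q^2.
AVC hits its minimum where MC = AVC, at q = 8, giving min AVC = 132 - 32·8 + 2·8^2 = $4.
Since P = $2 < min AVC = $4, price fails to cover variable cost at any output.
The firm minimizes its loss by shutting down and losing only its fixed cost of $220.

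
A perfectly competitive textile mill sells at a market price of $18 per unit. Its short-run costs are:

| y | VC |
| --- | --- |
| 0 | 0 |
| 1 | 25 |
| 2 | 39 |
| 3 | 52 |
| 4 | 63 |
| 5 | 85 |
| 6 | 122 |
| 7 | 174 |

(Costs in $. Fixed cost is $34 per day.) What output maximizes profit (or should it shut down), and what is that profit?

Tabulate TR − TC: y=0: -34; y=1: -41; y=2: -37; y=3: -32; y=4: -25; y=5: -29; y=6: -48; y=7: -82.
Profit is maximized at y = 4. AVC there is 63/4 = $15.75 ≤ P, so producing beats shutting down (which would give -$34).

y = 4; profit = -$25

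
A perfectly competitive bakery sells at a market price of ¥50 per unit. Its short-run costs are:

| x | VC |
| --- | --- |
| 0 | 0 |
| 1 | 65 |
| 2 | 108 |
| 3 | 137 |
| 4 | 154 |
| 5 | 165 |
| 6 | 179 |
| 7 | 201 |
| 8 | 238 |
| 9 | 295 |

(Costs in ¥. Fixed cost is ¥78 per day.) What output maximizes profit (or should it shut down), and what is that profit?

x = 8; profit = ¥84

Profit at each row (π = 50x − TC): x=0: -78; x=1: -93; x=2: -86; x=3: -65; x=4: -32; x=5: 7; x=6: 43; x=7: 71; x=8: 84; x=9: 77.
Profit is maximized at x = 8. AVC there is 238/8 = ¥29.75 ≤ P, so producing beats shutting down (which would give -¥78).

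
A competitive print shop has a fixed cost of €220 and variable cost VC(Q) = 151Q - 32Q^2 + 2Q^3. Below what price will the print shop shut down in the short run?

€23 per unit

The firm shuts down when price falls below the minimum of average variable cost. AVC = VC/Q = 151 - 32Q + 2Q^2.
At the minimum of AVC, MC = AVC. MC = 151 - 64Q + 6Q^2; setting MC = AVC gives 4Q^2 - 32Q = 0, so Q = 8. min AVC = 23.
The firm shuts down for any P below €23.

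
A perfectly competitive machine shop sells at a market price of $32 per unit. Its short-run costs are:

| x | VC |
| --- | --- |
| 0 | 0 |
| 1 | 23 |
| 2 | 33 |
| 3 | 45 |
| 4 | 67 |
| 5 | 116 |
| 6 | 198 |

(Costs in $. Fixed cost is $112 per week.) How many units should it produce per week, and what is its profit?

x = 4; profit = -$51

Compute π = P·x − TC at each output: x=0: -112; x=1: -103; x=2: -81; x=3: -61; x=4: -51; x=5: -68; x=6: -118.
Profit is maximized at x = 4. AVC there is 67/4 = $16.75 ≤ P, so producing beats shutting down (which would give -$112).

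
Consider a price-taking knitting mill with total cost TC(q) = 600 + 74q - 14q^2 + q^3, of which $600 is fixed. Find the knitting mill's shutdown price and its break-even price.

Shutdown price = min AVC. AVC = 74 - 14q + q^2, with vertex at q = 7 and minimum $25.
ATC = 600/q + 74 - 14q + q^2. Setting dATC/dq = −600/q^2 − 14 + 2q = 0 gives q = 10 (since 2·10^3 − 14·10^2 = 600).
min ATC = 600/10 + 74 − 14·10 + 10^2 = $94. That is the break-even price.
For $25 ≤ P < $94 the firm produces at a loss; below $25 it shuts down.

Shutdown price = $25; break-even price = $94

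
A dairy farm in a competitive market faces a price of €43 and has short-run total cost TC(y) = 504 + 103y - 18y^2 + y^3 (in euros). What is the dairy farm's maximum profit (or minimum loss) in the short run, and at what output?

AVC = 103 - 18y + y^2; min AVC = €22 at y = 9. Since P = €43 ≥ min AVC, the firm produces.
With MC = 103 - 36y + 3y^2, P = MC on the upward-sloping part at y* = 10.
TR = 43·10 = 430. TC = 504 + 230 = 734. Profit = 430 − 734 = -€304.
By producing, the firm covers all variable cost plus €200 of fixed cost; shutting down would lose the full €504.

Profit = -€304 at y = 10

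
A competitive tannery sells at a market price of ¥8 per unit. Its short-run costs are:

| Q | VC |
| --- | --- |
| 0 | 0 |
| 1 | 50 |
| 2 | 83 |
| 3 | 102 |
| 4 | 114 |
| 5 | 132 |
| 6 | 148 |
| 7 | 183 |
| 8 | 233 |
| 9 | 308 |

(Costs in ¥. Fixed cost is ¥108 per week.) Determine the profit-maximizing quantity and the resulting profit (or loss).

Q = 0 (shut down); profit = -¥108

Tabulate TR − TC: Q=0: -108; Q=1: -150; Q=2: -175; Q=3: -186; Q=4: -190; Q=5: -200; Q=6: -208; Q=7: -235; Q=8: -277; Q=9: -344.
Profit is highest at Q = 0. Equivalently, the lowest AVC in the table is 148/6 ≈ ¥24.67 at Q = 6, and P = ¥8 falls below it — price never covers variable cost, so the firm shuts down and loses only its fixed cost.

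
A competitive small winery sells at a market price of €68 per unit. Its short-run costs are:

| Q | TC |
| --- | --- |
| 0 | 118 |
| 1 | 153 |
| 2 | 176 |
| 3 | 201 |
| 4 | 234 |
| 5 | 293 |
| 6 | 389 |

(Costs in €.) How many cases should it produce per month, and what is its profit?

Profit at each row (π = 68Q − TC): Q=0: -118; Q=1: -85; Q=2: -40; Q=3: 3; Q=4: 38; Q=5: 47; Q=6: 19.
Profit is maximized at Q = 5. AVC there is 175/5 = €35 ≤ P, so producing beats shutting down (which would give -€118).

Q = 5; profit = €47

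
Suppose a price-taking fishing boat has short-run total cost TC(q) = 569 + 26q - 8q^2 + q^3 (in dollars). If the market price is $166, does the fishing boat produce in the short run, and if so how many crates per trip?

Produce at q = 10

Variable cost is VC = 26q - 8q^2 + q^3, so AVC = VC/q = 26 - 8q + q^2 and MC = dTC/dq = 26 - 16q + 3q^2.
AVC is minimized where dAVC/dq = -8 + 2q = 0, at q = 4; min AVC = 26 - 8·4 + 4^2 = $10.
Since P = $166 ≥ min AVC = $10, price covers variable cost and the firm should produce.
Set P = MC: 166 = 26 - 16q + 3q^2 → -140 - 16q + 3q^2 = 0. The roots are q = -14/3 and q = 10; the profit-maximizing output is on the rising part of MC, so q* = 10.
Check: AVC at q = 10 is $46 ≤ P, so revenue covers variable cost.
Profit = P·q − TC = 166·10 − 1029 = $631.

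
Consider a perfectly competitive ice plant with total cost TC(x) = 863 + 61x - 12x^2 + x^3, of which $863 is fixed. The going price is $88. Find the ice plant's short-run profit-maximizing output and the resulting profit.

Profit = -$377 at x = 9

AVC = 61 - 12x + x^2 has its minimum $25 at x = 6; price $88 clears that bar, so the firm operates.
With MC = 61 - 24x + 3x^2, P = MC on the upward-sloping part at x* = 9.
TR = 88·9 = 792. TC = 863 + 306 = 1169. Profit = 792 − 1169 = -$377.
That loss of $377 beats the $863 the firm would lose by shutting down; producing recovers $486 of fixed cost.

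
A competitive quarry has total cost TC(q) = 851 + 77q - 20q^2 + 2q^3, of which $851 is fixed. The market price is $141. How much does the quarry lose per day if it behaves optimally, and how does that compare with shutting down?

Profit = -$83 at q = 8

AVC = 77 - 20q + 2q^2; min AVC = $27 at q = 5. Since P = $141 ≥ min AVC, the firm produces.
With MC = 77 - 40q + 6q^2, P = MC on the upward-sloping part at q* = 8.
TR = 141·8 = 1128. TC = 851 + 360 = 1211. Profit = 1128 − 1211 = -$83.
By producing, the firm covers all variable cost plus $768 of fixed cost; shutting down would lose the full $851.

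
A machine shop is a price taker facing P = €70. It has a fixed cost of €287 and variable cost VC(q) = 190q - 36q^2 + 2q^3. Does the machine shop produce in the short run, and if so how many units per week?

Produce at q = 10

Strip out fixed cost: VC = 190q - 36q^2 + 2q^3. Then AVC = 190 - 36q + 2q^2 and MC = 190 - 72q + 6q^2.
AVC is minimized where dAVC/dq = -36 + 4q = 0, at q = 9; min AVC = 190 - 36·9 + 2·9^2 = €28.
P = €70 exceeds min AVC = €28, so the firm stays open.
P = MC gives 120 - 72q + 6q^2 = 0, with roots 2 and 10. Take the larger (rising MC): q* = 10.
Check: AVC at q = 10 is €30 ≤ P, so revenue covers variable cost.
Profit = P·q − TC = 70·10 − 587 = €113.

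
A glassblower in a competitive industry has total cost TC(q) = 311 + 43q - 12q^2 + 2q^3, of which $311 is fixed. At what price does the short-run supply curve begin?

Short-run supply begins at min AVC. From VC = 43q - 12q^2 + 2q^3, AVC = 43 - 12q + 2q^2.
dAVC/dq = -12 + 4q = 0 gives q = 3. min AVC = 43 - 12·3 + 2·3^2 = 25.
For P < $25 the firm produces nothing.

$25 per unit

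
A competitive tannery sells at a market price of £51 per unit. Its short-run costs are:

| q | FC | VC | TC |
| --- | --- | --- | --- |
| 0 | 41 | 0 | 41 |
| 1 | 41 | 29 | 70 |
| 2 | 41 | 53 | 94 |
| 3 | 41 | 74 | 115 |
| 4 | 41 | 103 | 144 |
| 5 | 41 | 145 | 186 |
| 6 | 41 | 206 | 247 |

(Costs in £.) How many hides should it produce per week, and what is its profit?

Profit at each row (π = 51q − TC): q=0: -41; q=1: -19; q=2: 8; q=3: 38; q=4: 60; q=5: 69; q=6: 59.
Profit is maximized at q = 5. AVC there is 145/5 = £29 ≤ P, so producing beats shutting down (which would give -£41).

q = 5; profit = £69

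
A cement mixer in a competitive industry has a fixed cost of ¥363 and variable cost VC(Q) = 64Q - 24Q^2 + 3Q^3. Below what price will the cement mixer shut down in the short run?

¥16 per unit

Short-run supply begins at min AVC. From VC = 64Q - 24Q^2 + 3Q^3, AVC = 64 - 24Q + 3Q^2.
dAVC/dQ = -24 + 6Q = 0 gives Q = 4. min AVC = 64 - 24·4 + 3·4^2 = 16.
So the shutdown price is ¥16.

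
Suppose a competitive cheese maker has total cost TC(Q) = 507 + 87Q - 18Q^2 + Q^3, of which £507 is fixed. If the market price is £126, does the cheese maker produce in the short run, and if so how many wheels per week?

Produce at Q = 13

From TC, MC = TC'(Q) = 87 - 36Q + 3Q^2 and AVC = VC/Q = 87 - 18Q + Q^2.
AVC hits its minimum where MC = AVC, at Q = 9, giving min AVC = 87 - 18·9 + 9^2 = £6.
Because £126 ≥ £6, revenue can cover variable cost; the firm operates.
Set P = MC: 126 = 87 - 36Q + 3Q^2 → -39 - 36Q + 3Q^2 = 0. The roots are Q = -1 and Q = 13; the profit-maximizing output is on the rising part of MC, so Q* = 13.
Check: AVC at Q = 13 is £22 ≤ P, so revenue covers variable cost.
Profit = P·Q − TC = 126·13 − 793 = £845.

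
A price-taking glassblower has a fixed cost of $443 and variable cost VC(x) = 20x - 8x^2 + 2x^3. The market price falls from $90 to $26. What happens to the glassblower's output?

Output falls from 5 to 3

AVC = 20 - 8x + 2x^2, minimized at x = 2 where min AVC = $12. MC = 20 - 16x + 6x^2.
With P = $90 above the shutdown price, P = MC gives x = 5.
At P = $26 ≥ min AVC, set P = MC: x = 3. The firm stays open but cuts output.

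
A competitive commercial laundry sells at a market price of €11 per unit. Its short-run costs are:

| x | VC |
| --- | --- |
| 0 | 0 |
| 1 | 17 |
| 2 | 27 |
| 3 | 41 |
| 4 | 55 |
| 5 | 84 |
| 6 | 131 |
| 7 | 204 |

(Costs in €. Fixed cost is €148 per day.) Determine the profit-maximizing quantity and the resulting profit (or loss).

x = 0 (shut down); profit = -€148

Profit at each row (π = 11x − TC): x=0: -148; x=1: -154; x=2: -153; x=3: -156; x=4: -159; x=5: -177; x=6: -213; x=7: -275.
Profit is highest at x = 0. Equivalently, the lowest AVC in the table is 27/2 ≈ €13.50 at x = 2, and P = €11 falls below it — price never covers variable cost, so the firm shuts down and loses only its fixed cost.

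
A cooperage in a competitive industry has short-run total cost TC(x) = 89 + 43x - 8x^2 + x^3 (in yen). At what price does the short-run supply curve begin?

Short-run supply begins at min AVC. From VC = 43x - 8x^2 + x^3, AVC = 43 - 8x + x^2.
At the minimum of AVC, MC = AVC. MC = 43 - 16x + 3x^2; setting MC = AVC gives 2x^2 - 8x = 0, so x = 4. min AVC = 27.
So the shutdown price is ¥27.

¥27 per unit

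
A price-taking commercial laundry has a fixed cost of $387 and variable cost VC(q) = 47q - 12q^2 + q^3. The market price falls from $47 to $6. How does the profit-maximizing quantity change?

Output falls from 8 to 0 (the firm shuts down)

MC = 47 - 24q + 3q^2; the shutdown threshold is min AVC = $11 (at q = 6).
At P = $47 ≥ min AVC, set P = MC on the rising branch: q = 8.
At P = $6 < min AVC = $11, price no longer covers variable cost at any output, so the firm shuts down: q = 0.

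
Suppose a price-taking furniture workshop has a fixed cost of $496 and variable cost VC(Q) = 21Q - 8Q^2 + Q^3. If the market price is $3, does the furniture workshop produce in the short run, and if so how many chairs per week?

Shut down

Variable cost is VC = 21Q - 8Q^2 + Q^3, so AVC = VC/Q = 21 - 8Q + Q^2 and MC = dTC/dQ = 21 - 16Q + 3Q^2.
AVC hits its minimum where MC = AVC, at Q = 4, giving min AVC = 21 - 8·4 + 4^2 = $5.
Since P = $3 < min AVC = $5, price fails to cover variable cost at any output.
The firm minimizes its loss by shutting down and losing only its fixed cost of $496.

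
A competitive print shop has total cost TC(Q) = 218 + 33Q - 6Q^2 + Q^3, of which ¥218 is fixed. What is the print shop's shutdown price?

¥24 per unit

The shutdown price is the minimum of AVC. VC = 33Q - 6Q^2 + Q^3, so AVC = 33 - 6Q + Q^2.
At the minimum of AVC, MC = AVC. MC = 33 - 12Q + 3Q^2; setting MC = AVC gives 2Q^2 - 6Q = 0, so Q = 3. min AVC = 24.
For P < ¥24 the firm produces nothing.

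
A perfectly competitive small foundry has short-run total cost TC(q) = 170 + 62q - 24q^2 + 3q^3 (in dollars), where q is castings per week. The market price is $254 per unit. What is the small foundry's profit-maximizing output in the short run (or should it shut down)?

From TC, MC = TC'(q) = 62 - 48q + 9q^2 and AVC = VC/q = 62 - 24q + 3q^2.
AVC is minimized where dAVC/dq = -24 + 6q = 0, at q = 4; min AVC = 62 - 24·4 + 3·4^2 = $14.
P = $254 exceeds min AVC = $14, so the firm stays open.
Solving P = MC: -192 - 48q + 9q^2 = 0 ⇒ q = -8/3 or 8. On the upward-sloping branch, q* = 8.
Check: AVC at q = 8 is $62 ≤ P, so revenue covers variable cost.
Profit = P·q − TC = 254·8 − 666 = $1366.

Produce at q = 8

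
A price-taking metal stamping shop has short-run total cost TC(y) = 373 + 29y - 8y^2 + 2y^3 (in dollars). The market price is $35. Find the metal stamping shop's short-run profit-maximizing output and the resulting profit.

AVC = 29 - 8y + 2y^2 has its minimum $21 at y = 2; price $35 clears that bar, so the firm operates.
MC = 29 - 16y + 6y^2. Setting P = MC and taking the root on the rising branch gives y* = 3.
TR = 35·3 = 105. TC = 373 + 69 = 442. Profit = 105 − 442 = -$337.
That loss of $337 beats the $373 the firm would lose by shutting down; producing recovers $36 of fixed cost.

Profit = -$337 at y = 3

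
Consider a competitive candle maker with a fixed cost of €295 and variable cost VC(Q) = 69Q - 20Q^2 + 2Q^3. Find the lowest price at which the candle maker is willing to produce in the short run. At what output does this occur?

The firm shuts down when price falls below the minimum of average variable cost. AVC = VC/Q = 69 - 20Q + 2Q^2.
dAVC/dQ = -20 + 4Q = 0 gives Q = 5. min AVC = 69 - 20·5 + 2·5^2 = 19.
The firm shuts down for any P below €19.

€19 per unit, at Q = 5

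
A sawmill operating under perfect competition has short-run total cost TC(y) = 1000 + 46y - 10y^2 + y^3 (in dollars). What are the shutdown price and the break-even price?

AVC = 46 - 10y + y^2; minimized at y = 5, giving min AVC = $21. That is the shutdown price.
ATC = 1000/y + 46 - 10y + y^2. Setting dATC/dy = −1000/y^2 − 10 + 2y = 0 gives y = 10 (since 2·10^3 − 10·10^2 = 1000).
min ATC = 1000/10 + 46 − 10·10 + 10^2 = $146. That is the break-even price.
Between these two prices the firm operates at a loss; above $146 it earns a profit.

Shutdown price = $21; break-even price = $146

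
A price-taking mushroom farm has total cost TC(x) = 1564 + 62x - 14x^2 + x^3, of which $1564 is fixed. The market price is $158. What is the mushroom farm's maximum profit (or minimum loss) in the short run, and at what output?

Profit = -$124 at x = 12

AVC = 62 - 14x + x^2 has its minimum $13 at x = 7; price $158 clears that bar, so the firm operates.
With MC = 62 - 28x + 3x^2, P = MC on the upward-sloping part at x* = 12.
TR = 158·12 = 1896. TC = 1564 + 456 = 2020. Profit = 1896 − 2020 = -$124.
Shutting down would mean losing the fixed cost of $1564, so operating at a loss of $124 is better by $1440.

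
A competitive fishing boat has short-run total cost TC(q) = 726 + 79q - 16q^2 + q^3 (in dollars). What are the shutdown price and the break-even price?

AVC = 79 - 16q + q^2; minimized at q = 8, giving min AVC = $15. That is the shutdown price.
ATC = 726/q + 79 - 16q + q^2. Setting dATC/dq = −726/q^2 − 16 + 2q = 0 gives q = 11 (since 2·11^3 − 16·11^2 = 726).
min ATC = 726/11 + 79 − 16·11 + 11^2 = $90. That is the break-even price.
For $15 ≤ P < $90 the firm produces at a loss; below $15 it shuts down.

Shutdown price = $15; break-even price = $90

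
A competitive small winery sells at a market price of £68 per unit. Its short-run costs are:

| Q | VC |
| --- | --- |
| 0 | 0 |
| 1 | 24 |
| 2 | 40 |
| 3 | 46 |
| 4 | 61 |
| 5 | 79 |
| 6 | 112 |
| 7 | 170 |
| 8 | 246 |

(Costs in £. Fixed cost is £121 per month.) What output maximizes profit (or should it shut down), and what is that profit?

Profit at each row (π = 68Q − TC): Q=0: -121; Q=1: -77; Q=2: -25; Q=3: 37; Q=4: 90; Q=5: 140; Q=6: 175; Q=7: 185; Q=8: 177.
Profit is maximized at Q = 7. AVC there is 170/7 = £24.29 ≤ P, so producing beats shutting down (which would give -£121).

Q = 7; profit = £185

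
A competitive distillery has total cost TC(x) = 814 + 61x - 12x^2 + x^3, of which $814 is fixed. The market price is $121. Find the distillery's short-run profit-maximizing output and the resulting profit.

AVC = 61 - 12x + x^2 has its minimum $25 at x = 6; price $121 clears that bar, so the firm operates.
MC = 61 - 24x + 3x^2. Setting P = MC and taking the root on the rising branch gives x* = 10.
TR = 121·10 = 1210. TC = 814 + 410 = 1224. Profit = 1210 − 1224 = -$14.
By producing, the firm covers all variable cost plus $800 of fixed cost; shutting down would lose the full $814.

Profit = -$14 at x = 10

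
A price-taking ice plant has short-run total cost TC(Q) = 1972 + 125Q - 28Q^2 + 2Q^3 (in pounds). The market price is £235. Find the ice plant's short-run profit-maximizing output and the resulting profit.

AVC = 125 - 28Q + 2Q^2; min AVC = £27 at Q = 7. Since P = £235 ≥ min AVC, the firm produces.
With MC = 125 - 56Q + 6Q^2, P = MC on the upward-sloping part at Q* = 11.
TR = 235·11 = 2585. TC = 1972 + 649 = 2621. Profit = 2585 − 2621 = -£36.
Shutting down would mean losing the fixed cost of £1972, so operating at a loss of £36 is better by £1936.

Profit = -£36 at Q = 11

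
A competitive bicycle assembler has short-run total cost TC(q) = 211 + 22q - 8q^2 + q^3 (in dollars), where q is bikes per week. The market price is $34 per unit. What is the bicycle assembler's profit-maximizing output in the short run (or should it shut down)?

From TC, MC = TC'(q) = 22 - 16q + 3q^2 and AVC = VC/q = 22 - 8q + q^2.
AVC hits its minimum where MC = AVC, at q = 4, giving min AVC = 22 - 8·4 + 4^2 = $6.
Because $34 ≥ $6, revenue can cover variable cost; the firm operates.
Solving P = MC: -12 - 16q + 3q^2 = 0 ⇒ q = -2/3 or 6. On the upward-sloping branch, q* = 6.
Check: AVC at q = 6 is $10 ≤ P, so revenue covers variable cost.
Profit = P·q − TC = 34·6 − 271 = -$67, a loss, but smaller than the $211 fixed cost the firm would lose by shutting down.

Produce at q = 6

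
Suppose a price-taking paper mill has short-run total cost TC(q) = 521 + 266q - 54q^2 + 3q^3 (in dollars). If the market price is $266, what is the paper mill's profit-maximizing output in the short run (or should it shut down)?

Strip out fixed cost: VC = 266q - 54q^2 + 3q^3. Then AVC = 266 - 54q + 3q^2 and MC = 266 - 108q + 9q^2.
AVC is minimized where dAVC/dq = -54 + 6q = 0, at q = 9; min AVC = 266 - 54·9 + 3·9^2 = $23.
Since P = $266 ≥ min AVC = $23, price covers variable cost and the firm should produce.
Solving P = MC: -108q + 9q^2 = 0 ⇒ q = 0 or 12. On the upward-sloping branch, q* = 12.
Check: AVC at q = 12 is $50 ≤ P, so revenue covers variable cost.
Profit = P·q − TC = 266·12 − 1121 = $2071.

Produce at q = 12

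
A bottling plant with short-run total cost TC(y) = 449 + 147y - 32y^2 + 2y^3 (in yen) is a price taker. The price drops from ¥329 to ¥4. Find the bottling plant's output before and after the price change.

Output falls from 13 to 0 (the firm shuts down)

MC = 147 - 64y + 6y^2; the shutdown threshold is min AVC = ¥19 (at y = 8).
At P = ¥329 ≥ min AVC, set P = MC on the rising branch: y = 13.
At P = ¥4 < min AVC = ¥19, price no longer covers variable cost at any output, so the firm shuts down: y = 0.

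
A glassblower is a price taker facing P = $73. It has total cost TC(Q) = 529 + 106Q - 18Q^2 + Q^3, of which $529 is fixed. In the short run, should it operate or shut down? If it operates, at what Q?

Strip out fixed cost: VC = 106Q - 18Q^2 + Q^3. Then AVC = 106 - 18Q + Q^2 and MC = 106 - 36Q + 3Q^2.
AVC is minimized where dAVC/dQ = -18 + 2Q = 0, at Q = 9; min AVC = 106 - 18·9 + 9^2 = $25.
Since P = $73 ≥ min AVC = $25, price covers variable cost and the firm should produce.
Set P = MC: 73 = 106 - 36Q + 3Q^2 → 33 - 36Q + 3Q^2 = 0. The roots are Q = 1 and Q = 11; the profit-maximizing output is on the rising part of MC, so Q* = 11.
Check: AVC at Q = 11 is $29 ≤ P, so revenue covers variable cost.
Profit = P·Q − TC = 73·11 − 848 = -$45, a loss, but smaller than the $529 fixed cost the firm would lose by shutting down.

Produce at Q = 11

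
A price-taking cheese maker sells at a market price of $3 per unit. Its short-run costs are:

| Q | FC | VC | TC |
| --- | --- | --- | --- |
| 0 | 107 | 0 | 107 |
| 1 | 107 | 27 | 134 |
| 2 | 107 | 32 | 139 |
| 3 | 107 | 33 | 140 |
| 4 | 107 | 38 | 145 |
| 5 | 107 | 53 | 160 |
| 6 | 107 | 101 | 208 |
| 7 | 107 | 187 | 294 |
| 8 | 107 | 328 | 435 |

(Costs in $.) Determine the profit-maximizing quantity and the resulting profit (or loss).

Compute π = P·Q − TC at each output: Q=0: -107; Q=1: -131; Q=2: -133; Q=3: -131; Q=4: -133; Q=5: -145; Q=6: -190; Q=7: -273; Q=8: -411.
Profit is highest at Q = 0. Equivalently, the lowest AVC in the table is 38/4 ≈ $9.50 at Q = 4, and P = $3 falls below it — price never covers variable cost, so the firm shuts down and loses only its fixed cost.

Q = 0 (shut down); profit = -$107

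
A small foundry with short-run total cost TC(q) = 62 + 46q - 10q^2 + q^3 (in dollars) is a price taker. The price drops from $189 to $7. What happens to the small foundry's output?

Output falls from 11 to 0 (the firm shuts down)

AVC = 46 - 10q + q^2, minimized at q = 5 where min AVC = $21. MC = 46 - 20q + 3q^2.
At P = $189 ≥ min AVC, set P = MC on the rising branch: q = 11.
At P = $7 < min AVC = $21, price no longer covers variable cost at any output, so the firm shuts down: q = 0.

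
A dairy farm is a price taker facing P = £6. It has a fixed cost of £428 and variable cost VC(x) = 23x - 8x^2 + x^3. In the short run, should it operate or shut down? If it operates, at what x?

From TC, MC = TC'(x) = 23 - 16x + 3x^2 and AVC = VC/x = 23 - 8x + x^2.
AVC is minimized where dAVC/dx = -8 + 2x = 0, at x = 4; min AVC = 23 - 8·4 + 4^2 = £7.
Since P = £6 < min AVC = £7, price fails to cover variable cost at any output.
The firm minimizes its loss by shutting down and losing only its fixed cost of £428.

Shut down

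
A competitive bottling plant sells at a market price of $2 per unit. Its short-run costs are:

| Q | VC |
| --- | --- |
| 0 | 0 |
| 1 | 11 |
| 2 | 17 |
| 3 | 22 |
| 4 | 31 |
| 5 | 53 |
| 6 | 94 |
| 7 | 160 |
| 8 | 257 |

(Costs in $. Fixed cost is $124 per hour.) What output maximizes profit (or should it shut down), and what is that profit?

Q = 0 (shut down); profit = -$124

Profit at each row (π = 2Q − TC): Q=0: -124; Q=1: -133; Q=2: -137; Q=3: -140; Q=4: -147; Q=5: -167; Q=6: -206; Q=7: -270; Q=8: -365.
Profit is highest at Q = 0. Equivalently, the lowest AVC in the table is 22/3 ≈ $7.33 at Q = 3, and P = $2 falls below it — price never covers variable cost, so the firm shuts down and loses only its fixed cost.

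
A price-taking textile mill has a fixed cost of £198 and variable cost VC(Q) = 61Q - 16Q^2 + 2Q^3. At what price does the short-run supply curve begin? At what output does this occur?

£29 per unit, at Q = 4

The firm shuts down when price falls below the minimum of average variable cost. AVC = VC/Q = 61 - 16Q + 2Q^2.
At the minimum of AVC, MC = AVC. MC = 61 - 32Q + 6Q^2; setting MC = AVC gives 4Q^2 - 16Q = 0, so Q = 4. min AVC = 29.
So the shutdown price is £29.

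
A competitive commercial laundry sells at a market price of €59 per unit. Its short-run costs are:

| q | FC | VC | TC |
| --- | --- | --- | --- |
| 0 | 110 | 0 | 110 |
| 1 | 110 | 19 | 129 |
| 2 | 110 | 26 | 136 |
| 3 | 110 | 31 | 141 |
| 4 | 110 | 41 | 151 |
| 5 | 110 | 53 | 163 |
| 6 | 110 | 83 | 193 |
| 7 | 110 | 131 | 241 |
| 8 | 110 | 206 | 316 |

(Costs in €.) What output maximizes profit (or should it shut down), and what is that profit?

Profit at each row (π = 59q − TC): q=0: -110; q=1: -70; q=2: -18; q=3: 36; q=4: 85; q=5: 132; q=6: 161; q=7: 172; q=8: 156.
Profit is maximized at q = 7. AVC there is 131/7 = €18.71 ≤ P, so producing beats shutting down (which would give -€110).

q = 7; profit = €172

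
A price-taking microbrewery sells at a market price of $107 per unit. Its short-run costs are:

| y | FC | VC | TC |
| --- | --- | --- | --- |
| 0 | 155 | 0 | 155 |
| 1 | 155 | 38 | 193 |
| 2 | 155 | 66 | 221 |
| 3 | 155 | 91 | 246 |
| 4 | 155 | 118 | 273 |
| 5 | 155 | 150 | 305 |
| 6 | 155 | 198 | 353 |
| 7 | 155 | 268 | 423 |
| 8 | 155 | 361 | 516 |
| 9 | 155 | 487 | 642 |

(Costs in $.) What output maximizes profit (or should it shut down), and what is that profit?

Tabulate TR − TC: y=0: -155; y=1: -86; y=2: -7; y=3: 75; y=4: 155; y=5: 230; y=6: 289; y=7: 326; y=8: 340; y=9: 321.
Profit is maximized at y = 8. AVC there is 361/8 = $45.12 ≤ P, so producing beats shutting down (which would give -$155).

y = 8; profit = $340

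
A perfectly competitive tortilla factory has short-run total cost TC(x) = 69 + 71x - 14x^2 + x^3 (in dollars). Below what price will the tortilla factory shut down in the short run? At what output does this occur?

$22 per unit, at x = 7

Short-run supply begins at min AVC. From VC = 71x - 14x^2 + x^3, AVC = 71 - 14x + x^2.
dAVC/dx = -14 + 2x = 0 gives x = 7. min AVC = 71 - 14·7 + 7^2 = 22.
So the shutdown price is $22.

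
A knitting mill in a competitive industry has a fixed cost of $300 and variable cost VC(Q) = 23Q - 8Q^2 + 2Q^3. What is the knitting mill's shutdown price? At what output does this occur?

$15 per unit, at Q = 2

The shutdown price is the minimum of AVC. VC = 23Q - 8Q^2 + 2Q^3, so AVC = 23 - 8Q + 2Q^2.
dAVC/dQ = -8 + 4Q = 0 gives Q = 2. min AVC = 23 - 8·2 + 2·2^2 = 15.
For P < $15 the firm produces nothing.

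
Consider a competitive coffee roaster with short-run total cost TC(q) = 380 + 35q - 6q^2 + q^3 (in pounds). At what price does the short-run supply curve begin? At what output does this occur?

£26 per unit, at q = 3

Short-run supply begins at min AVC. From VC = 35q - 6q^2 + q^3, AVC = 35 - 6q + q^2.
dAVC/dq = -6 + 2q = 0 gives q = 3. min AVC = 35 - 6·3 + 3^2 = 26.
For P < £26 the firm produces nothing.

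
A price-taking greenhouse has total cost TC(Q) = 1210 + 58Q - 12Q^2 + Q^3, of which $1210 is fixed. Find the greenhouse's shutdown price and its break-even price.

Shutdown price = $22; break-even price = $157

Shutdown price = min AVC. AVC = 58 - 12Q + Q^2, with vertex at Q = 6 and minimum $22.
ATC = 1210/Q + 58 - 12Q + Q^2. Setting dATC/dQ = −1210/Q^2 − 12 + 2Q = 0 gives Q = 11 (since 2·11^3 − 12·11^2 = 1210).
min ATC = 1210/11 + 58 − 12·11 + 11^2 = $157. That is the break-even price.
Between these two prices the firm operates at a loss; above $157 it earns a profit.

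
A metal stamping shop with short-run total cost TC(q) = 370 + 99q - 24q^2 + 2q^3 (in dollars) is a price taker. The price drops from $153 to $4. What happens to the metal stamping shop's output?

AVC = 99 - 24q + 2q^2, minimized at q = 6 where min AVC = $27. MC = 99 - 48q + 6q^2.
At P = $153 ≥ min AVC, set P = MC on the rising branch: q = 9.
At P = $4 < min AVC = $27, price no longer covers variable cost at any output, so the firm shuts down: q = 0.

Output falls from 9 to 0 (the firm shuts down)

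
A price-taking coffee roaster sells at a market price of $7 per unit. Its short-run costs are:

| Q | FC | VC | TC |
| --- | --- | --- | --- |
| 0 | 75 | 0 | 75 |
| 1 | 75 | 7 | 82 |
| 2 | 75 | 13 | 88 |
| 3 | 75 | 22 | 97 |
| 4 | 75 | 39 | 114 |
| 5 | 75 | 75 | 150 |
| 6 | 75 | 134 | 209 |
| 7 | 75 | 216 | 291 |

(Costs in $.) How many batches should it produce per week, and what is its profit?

Q = 2; profit = -$74

Compute π = P·Q − TC at each output: Q=0: -75; Q=1: -75; Q=2: -74; Q=3: -76; Q=4: -86; Q=5: -115; Q=6: -167; Q=7: -242.
Profit is maximized at Q = 2. AVC there is 13/2 = $6.50 ≤ P, so producing beats shutting down (which would give -$75).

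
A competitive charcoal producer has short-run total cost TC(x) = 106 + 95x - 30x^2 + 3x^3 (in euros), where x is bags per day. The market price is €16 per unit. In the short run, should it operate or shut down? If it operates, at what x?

Variable cost is VC = 95x - 30x^2 + 3x^3, so AVC = VC/x = 95 - 30x + 3x^2 and MC = dTC/dx = 95 - 60x + 9x^2.
AVC is minimized where dAVC/dx = -30 + 6x = 0, at x = 5; min AVC = 95 - 30·5 + 3·5^2 = €20.
P = €16 lies below min AVC = €20; no output level covers variable cost.
Shutting down limits the loss to fixed cost, €106.

Shut down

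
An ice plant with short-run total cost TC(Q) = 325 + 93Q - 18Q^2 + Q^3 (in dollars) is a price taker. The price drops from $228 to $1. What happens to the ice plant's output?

Output falls from 15 to 0 (the firm shuts down)

MC = 93 - 36Q + 3Q^2; the shutdown threshold is min AVC = $12 (at Q = 9).
At P = $228 ≥ min AVC, set P = MC on the rising branch: Q = 15.
At P = $1 < min AVC = $12, price no longer covers variable cost at any output, so the firm shuts down: Q = 0.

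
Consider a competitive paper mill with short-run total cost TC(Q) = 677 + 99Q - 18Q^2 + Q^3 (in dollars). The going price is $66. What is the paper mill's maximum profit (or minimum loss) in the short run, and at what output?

Profit = -$193 at Q = 11

AVC = 99 - 18Q + Q^2; min AVC = $18 at Q = 9. Since P = $66 ≥ min AVC, the firm produces.
MC = 99 - 36Q + 3Q^2. Setting P = MC and taking the root on the rising branch gives Q* = 11.
TR = 66·11 = 726. TC = 677 + 242 = 919. Profit = 726 − 919 = -$193.
That loss of $193 beats the $677 the firm would lose by shutting down; producing recovers $484 of fixed cost.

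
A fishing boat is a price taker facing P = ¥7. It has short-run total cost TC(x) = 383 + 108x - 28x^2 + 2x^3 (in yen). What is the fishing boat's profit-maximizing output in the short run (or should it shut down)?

Shut down

From TC, MC = TC'(x) = 108 - 56x + 6x^2 and AVC = VC/x = 108 - 28x + 2x^2.
AVC is minimized where dAVC/dx = -28 + 4x = 0, at x = 7; min AVC = 108 - 28·7 + 2·7^2 = ¥10.
With P < min AVC (¥7 < ¥10), every unit sold adds to the loss.
Best response: produce nothing and absorb the ¥383 fixed cost.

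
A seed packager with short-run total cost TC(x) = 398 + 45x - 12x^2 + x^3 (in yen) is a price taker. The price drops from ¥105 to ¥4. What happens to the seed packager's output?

Output falls from 10 to 0 (the firm shuts down)

MC = 45 - 24x + 3x^2; the shutdown threshold is min AVC = ¥9 (at x = 6).
With P = ¥105 above the shutdown price, P = MC gives x = 10.
At P = ¥4 < min AVC = ¥9, price no longer covers variable cost at any output, so the firm shuts down: x = 0.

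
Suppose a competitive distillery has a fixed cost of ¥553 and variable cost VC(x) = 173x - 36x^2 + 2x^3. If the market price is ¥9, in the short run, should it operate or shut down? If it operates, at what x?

Variable cost is VC = 173x - 36x^2 + 2x^3, so AVC = VC/x = 173 - 36x + 2x^2 and MC = dTC/dx = 173 - 72x + 6x^2.
The AVC parabola has its vertex at x = 36/4 = 9, where AVC = 173 - 36·9 + 2·9^2 = ¥11.
P = ¥9 lies below min AVC = ¥11; no output level covers variable cost.
Shutting down limits the loss to fixed cost, ¥553.

Shut down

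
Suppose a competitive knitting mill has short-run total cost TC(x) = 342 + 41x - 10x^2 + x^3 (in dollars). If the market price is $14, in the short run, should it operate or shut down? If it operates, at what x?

Strip out fixed cost: VC = 41x - 10x^2 + x^3. Then AVC = 41 - 10x + x^2 and MC = 41 - 20x + 3x^2.
AVC is minimized where dAVC/dx = -10 + 2x = 0, at x = 5; min AVC = 41 - 10·5 + 5^2 = $16.
P = $14 lies below min AVC = $16; no output level covers variable cost.
The firm minimizes its loss by shutting down and losing only its fixed cost of $342.

Shut down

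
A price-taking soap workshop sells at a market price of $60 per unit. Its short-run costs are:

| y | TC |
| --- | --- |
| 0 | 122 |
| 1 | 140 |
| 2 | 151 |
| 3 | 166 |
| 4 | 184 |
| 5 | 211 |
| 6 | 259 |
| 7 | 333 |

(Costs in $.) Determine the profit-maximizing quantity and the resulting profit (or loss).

Compute π = P·y − TC at each output: y=0: -122; y=1: -80; y=2: -31; y=3: 14; y=4: 56; y=5: 89; y=6: 101; y=7: 87.
Profit is maximized at y = 6. AVC there is 137/6 = $22.83 ≤ P, so producing beats shutting down (which would give -$122).

y = 6; profit = $101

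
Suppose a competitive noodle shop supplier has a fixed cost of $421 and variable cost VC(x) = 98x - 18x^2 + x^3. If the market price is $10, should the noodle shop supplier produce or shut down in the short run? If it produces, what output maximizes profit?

Variable cost is VC = 98x - 18x^2 + x^3, so AVC = VC/x = 98 - 18x + x^2 and MC = dTC/dx = 98 - 36x + 3x^2.
AVC hits its minimum where MC = AVC, at x = 9, giving min AVC = 98 - 18·9 + 9^2 = $17.
Since P = $10 < min AVC = $17, price fails to cover variable cost at any output.
Best response: produce nothing and absorb the $421 fixed cost.

Shut down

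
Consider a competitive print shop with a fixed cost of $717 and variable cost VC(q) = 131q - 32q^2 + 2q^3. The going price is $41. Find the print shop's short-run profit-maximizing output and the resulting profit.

AVC = 131 - 32q + 2q^2 has its minimum $3 at q = 8; price $41 clears that bar, so the firm operates.
With MC = 131 - 64q + 6q^2, P = MC on the upward-sloping part at q* = 9.
TR = 41·9 = 369. TC = 717 + 45 = 762. Profit = 369 − 762 = -$393.
That loss of $393 beats the $717 the firm would lose by shutting down; producing recovers $324 of fixed cost.

Profit = -$393 at q = 9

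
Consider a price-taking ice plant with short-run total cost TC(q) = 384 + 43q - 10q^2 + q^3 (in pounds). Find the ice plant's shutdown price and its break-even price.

Shutdown price = min AVC. AVC = 43 - 10q + q^2, with vertex at q = 5 and minimum £18.
ATC = 384/q + 43 - 10q + q^2. Setting dATC/dq = −384/q^2 − 10 + 2q = 0 gives q = 8 (since 2·8^3 − 10·8^2 = 384).
min ATC = 384/8 + 43 − 10·8 + 8^2 = £75. That is the break-even price.
For £18 ≤ P < £75 the firm produces at a loss; below £18 it shuts down.

Shutdown price = £18; break-even price = £75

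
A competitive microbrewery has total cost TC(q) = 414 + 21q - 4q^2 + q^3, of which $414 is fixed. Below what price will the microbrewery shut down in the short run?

$17 per unit

The firm shuts down when price falls below the minimum of average variable cost. AVC = VC/q = 21 - 4q + q^2.
At the minimum of AVC, MC = AVC. MC = 21 - 8q + 3q^2; setting MC = AVC gives 2q^2 - 4q = 0, so q = 2. min AVC = 17.
So the shutdown price is $17.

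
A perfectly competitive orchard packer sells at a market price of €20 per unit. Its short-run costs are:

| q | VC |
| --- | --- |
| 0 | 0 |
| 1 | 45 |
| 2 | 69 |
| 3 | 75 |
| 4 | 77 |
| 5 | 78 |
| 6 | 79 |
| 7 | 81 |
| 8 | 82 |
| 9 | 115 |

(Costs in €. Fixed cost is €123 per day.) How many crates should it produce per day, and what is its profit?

Tabulate TR − TC: q=0: -123; q=1: -148; q=2: -152; q=3: -138; q=4: -120; q=5: -101; q=6: -82; q=7: -64; q=8: -45; q=9: -58.
Profit is maximized at q = 8. AVC there is 82/8 = €10.25 ≤ P, so producing beats shutting down (which would give -€123).

q = 8; profit = -€45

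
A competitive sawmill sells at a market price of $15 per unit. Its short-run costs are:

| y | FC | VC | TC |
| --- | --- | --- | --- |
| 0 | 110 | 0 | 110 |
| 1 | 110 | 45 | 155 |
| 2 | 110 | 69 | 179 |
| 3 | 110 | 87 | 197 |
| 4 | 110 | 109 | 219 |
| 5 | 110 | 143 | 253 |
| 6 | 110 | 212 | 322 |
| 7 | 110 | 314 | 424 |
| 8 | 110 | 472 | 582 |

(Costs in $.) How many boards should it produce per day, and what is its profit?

Compute π = P·y − TC at each output: y=0: -110; y=1: -140; y=2: -149; y=3: -152; y=4: -159; y=5: -178; y=6: -232; y=7: -319; y=8: -462.
Profit is highest at y = 0. Equivalently, the lowest AVC in the table is 109/4 ≈ $27.25 at y = 4, and P = $15 falls below it — price never covers variable cost, so the firm shuts down and loses only its fixed cost.

y = 0 (shut down); profit = -$110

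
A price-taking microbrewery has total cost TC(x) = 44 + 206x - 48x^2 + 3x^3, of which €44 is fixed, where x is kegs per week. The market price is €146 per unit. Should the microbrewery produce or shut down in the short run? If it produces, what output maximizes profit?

Variable cost is VC = 206x - 48x^2 + 3x^3, so AVC = VC/x = 206 - 48x + 3x^2 and MC = dTC/dx = 206 - 96x + 9x^2.
AVC hits its minimum where MC = AVC, at x = 8, giving min AVC = 206 - 48·8 + 3·8^2 = €14.
Because €146 ≥ €14, revenue can cover variable cost; the firm operates.
P = MC gives 60 - 96x + 9x^2 = 0, with roots 2/3 and 10. Take the larger (rising MC): x* = 10.
Check: AVC at x = 10 is €26 ≤ P, so revenue covers variable cost.
Profit = P·x − TC = 146·10 − 304 = €1156.

Produce at x = 10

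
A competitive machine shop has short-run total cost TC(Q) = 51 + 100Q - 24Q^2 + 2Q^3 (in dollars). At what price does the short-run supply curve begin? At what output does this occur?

$28 per unit, at Q = 6

The shutdown price is the minimum of AVC. VC = 100Q - 24Q^2 + 2Q^3, so AVC = 100 - 24Q + 2Q^2.
dAVC/dQ = -24 + 4Q = 0 gives Q = 6. min AVC = 100 - 24·6 + 2·6^2 = 28.
So the shutdown price is $28.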